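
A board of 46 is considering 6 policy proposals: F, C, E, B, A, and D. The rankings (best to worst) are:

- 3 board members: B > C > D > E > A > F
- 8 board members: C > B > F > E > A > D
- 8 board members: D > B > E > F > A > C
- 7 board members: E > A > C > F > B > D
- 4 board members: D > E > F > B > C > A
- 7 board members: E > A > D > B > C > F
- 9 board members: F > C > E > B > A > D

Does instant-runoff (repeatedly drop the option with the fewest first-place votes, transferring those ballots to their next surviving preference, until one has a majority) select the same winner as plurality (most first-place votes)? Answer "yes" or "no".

yes

Instant-runoff — R1 F 9, C 8, E 14, B 3, A 0, D 12 (A out); R2 F 9, C 8, E 14, B 3, D 12 (B out); R3 F 9, C 11, E 14, D 12 (F out); R4 C 20, E 14, D 12 (D out); R5 C 20, E 26 (E winner). Winner: E.
Plurality — first-place votes: F 9, C 8, E 14, B 3, A 0, D 12. Winner: E.
The two methods agree.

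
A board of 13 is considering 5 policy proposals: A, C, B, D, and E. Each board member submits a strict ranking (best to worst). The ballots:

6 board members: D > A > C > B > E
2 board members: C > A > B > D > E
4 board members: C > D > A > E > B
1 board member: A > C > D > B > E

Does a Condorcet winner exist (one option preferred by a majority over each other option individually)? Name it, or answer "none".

none

Checking pairwise contests:
D beats A 10–3.
A beats C 7–6.
A beats B 13–0.
C beats D 7–6.
A beats E 13–0.
Every option loses at least one head-to-head, so there is no Condorcet winner.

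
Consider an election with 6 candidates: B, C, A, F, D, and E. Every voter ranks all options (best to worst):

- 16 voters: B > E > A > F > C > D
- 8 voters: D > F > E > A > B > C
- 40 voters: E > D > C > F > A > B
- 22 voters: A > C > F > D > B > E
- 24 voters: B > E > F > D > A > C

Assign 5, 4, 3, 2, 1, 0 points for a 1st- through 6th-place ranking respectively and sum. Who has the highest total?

B: 16·5 + 8·1 + 40·0 + 22·1 + 24·5 = 230
C: 16·1 + 8·0 + 40·3 + 22·4 + 24·0 = 224
A: 16·3 + 8·2 + 40·1 + 22·5 + 24·1 = 238
F: 16·2 + 8·4 + 40·2 + 22·3 + 24·3 = 282
D: 16·0 + 8·5 + 40·4 + 22·2 + 24·2 = 292
E: 16·4 + 8·3 + 40·5 + 22·0 + 24·4 = 384
E has the highest Borda score (384).

E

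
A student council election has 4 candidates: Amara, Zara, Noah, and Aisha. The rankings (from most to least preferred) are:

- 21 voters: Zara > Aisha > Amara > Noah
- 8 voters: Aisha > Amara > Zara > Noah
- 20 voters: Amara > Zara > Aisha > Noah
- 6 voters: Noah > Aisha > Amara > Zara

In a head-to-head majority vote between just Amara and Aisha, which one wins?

Voters preferring Amara to Aisha: 20; preferring Aisha to Amara: 35.
Aisha wins the head-to-head.

Aisha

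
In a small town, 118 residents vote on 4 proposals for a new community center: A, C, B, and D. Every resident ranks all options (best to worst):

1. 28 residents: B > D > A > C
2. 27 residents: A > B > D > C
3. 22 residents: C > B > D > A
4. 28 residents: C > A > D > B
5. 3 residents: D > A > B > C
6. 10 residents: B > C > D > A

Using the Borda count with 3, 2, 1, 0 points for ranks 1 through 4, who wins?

A: 28·1 + 27·3 + 22·0 + 28·2 + 3·2 + 10·0 = 171
C: 28·0 + 27·0 + 22·3 + 28·3 + 3·0 + 10·2 = 170
B: 28·3 + 27·2 + 22·2 + 28·0 + 3·1 + 10·3 = 215
D: 28·2 + 27·1 + 22·1 + 28·1 + 3·3 + 10·1 = 152
B has the highest Borda score (215).

B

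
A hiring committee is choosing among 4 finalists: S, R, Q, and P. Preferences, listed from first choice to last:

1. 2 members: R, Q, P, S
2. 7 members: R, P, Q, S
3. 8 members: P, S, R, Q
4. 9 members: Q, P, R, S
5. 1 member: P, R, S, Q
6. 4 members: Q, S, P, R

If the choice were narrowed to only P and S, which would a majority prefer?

Voters preferring P to S: 27; preferring S to P: 4.
P wins the head-to-head.

P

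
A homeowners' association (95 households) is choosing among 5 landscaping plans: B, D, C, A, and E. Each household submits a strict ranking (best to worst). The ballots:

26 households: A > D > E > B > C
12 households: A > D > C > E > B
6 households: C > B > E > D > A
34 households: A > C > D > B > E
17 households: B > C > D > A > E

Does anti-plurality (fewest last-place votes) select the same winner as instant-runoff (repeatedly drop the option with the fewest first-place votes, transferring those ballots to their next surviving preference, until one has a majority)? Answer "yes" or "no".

Anti-plurality — last-place votes: B 12, D 0, C 26, A 6, E 51. Winner: D.
Instant-runoff — R1 B 17, D 0, C 6, A 72, E 0 (A winner). Winner: A.
The two methods disagree.

no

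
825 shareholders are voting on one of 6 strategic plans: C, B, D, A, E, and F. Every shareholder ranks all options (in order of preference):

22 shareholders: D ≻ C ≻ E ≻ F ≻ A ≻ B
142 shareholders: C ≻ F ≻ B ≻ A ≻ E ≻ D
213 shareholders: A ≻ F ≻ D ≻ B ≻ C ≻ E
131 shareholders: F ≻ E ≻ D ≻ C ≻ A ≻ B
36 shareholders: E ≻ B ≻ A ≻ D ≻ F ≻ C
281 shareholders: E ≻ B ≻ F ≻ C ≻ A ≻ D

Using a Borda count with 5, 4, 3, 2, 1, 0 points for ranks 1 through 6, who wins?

F

C: 22·4 + 142·5 + 213·1 + 131·2 + 36·0 + 281·2 = 1835
B: 22·0 + 142·3 + 213·2 + 131·0 + 36·4 + 281·4 = 2120
D: 22·5 + 142·0 + 213·3 + 131·3 + 36·2 + 281·0 = 1214
A: 22·1 + 142·2 + 213·5 + 131·1 + 36·3 + 281·1 = 1891
E: 22·3 + 142·1 + 213·0 + 131·4 + 36·5 + 281·5 = 2317
F: 22·2 + 142·4 + 213·4 + 131·5 + 36·1 + 281·3 = 2998
F has the highest Borda score (2998).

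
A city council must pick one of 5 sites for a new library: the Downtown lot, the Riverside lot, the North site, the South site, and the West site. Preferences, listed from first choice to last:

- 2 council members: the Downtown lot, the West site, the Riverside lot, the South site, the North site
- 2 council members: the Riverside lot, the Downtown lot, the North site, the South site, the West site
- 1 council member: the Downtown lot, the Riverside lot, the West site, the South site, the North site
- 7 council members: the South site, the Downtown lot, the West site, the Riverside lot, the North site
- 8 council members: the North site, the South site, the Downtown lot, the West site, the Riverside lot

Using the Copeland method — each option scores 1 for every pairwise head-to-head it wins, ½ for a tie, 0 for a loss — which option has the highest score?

the South site

the Downtown lot: beats the Riverside lot, the North site, and the West site; loses to the South site → score 3.
the Riverside lot: beats the North site; loses to the Downtown lot, the South site, and the West site → score 1.
the North site: ties the South site and the West site; loses to the Downtown lot and the Riverside lot → score 1.
the South site: beats the Downtown lot, the Riverside lot, and the West site; ties the North site → score 3.5.
the West site: beats the Riverside lot; ties the North site; loses to the Downtown lot and the South site → score 1.5.
the South site has the best pairwise record.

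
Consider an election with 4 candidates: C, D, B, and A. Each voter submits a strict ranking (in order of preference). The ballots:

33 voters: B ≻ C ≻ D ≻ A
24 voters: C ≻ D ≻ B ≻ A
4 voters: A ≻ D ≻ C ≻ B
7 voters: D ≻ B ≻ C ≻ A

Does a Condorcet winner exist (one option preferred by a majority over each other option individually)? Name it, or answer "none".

Checking pairwise contests:
B beats C 40–28.
C beats D 57–11.
D beats B 35–33.
C beats A 64–4.
Every option loses at least one head-to-head, so there is no Condorcet winner.

none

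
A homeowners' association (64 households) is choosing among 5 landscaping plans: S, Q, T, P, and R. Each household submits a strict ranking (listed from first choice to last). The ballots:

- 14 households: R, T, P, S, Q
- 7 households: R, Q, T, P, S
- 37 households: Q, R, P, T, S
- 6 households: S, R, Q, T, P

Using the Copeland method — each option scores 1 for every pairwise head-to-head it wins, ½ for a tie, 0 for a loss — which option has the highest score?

Q

S: loses to Q, T, P, and R → score 0.
Q: beats S, T, P, and R → score 4.
T: beats S; loses to Q, P, and R → score 1.
P: beats S and T; loses to Q and R → score 2.
R: beats S, T, and P; loses to Q → score 3.
Q has the best pairwise record.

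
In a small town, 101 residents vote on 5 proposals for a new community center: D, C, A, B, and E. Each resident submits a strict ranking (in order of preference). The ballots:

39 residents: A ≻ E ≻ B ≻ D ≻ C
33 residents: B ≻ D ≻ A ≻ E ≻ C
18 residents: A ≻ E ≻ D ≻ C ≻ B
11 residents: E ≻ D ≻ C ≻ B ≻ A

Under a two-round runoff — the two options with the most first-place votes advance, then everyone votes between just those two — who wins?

A

Round 1 first-place votes: D 0, C 0, A 57, B 33, E 11.
A and B advance.
Runoff: A is preferred to B by 57 voters; B by 44.
A wins the runoff.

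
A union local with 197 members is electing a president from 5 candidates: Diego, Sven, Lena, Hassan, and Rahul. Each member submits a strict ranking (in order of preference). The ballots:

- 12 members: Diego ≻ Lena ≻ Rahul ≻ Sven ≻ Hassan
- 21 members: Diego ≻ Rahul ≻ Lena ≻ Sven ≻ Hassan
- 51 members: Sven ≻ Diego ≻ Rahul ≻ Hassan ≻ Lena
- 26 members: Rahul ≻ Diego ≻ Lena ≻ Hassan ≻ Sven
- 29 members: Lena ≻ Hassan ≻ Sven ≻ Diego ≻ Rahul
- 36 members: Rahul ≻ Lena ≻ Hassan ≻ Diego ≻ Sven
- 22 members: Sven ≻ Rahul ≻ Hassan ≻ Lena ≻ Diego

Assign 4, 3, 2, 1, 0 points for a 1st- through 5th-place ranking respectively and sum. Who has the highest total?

Rahul

Diego: 12·4 + 21·4 + 51·3 + 26·3 + 29·1 + 36·1 + 22·0 = 428
Sven: 12·1 + 21·1 + 51·4 + 26·0 + 29·2 + 36·0 + 22·4 = 383
Lena: 12·3 + 21·2 + 51·0 + 26·2 + 29·4 + 36·3 + 22·1 = 376
Hassan: 12·0 + 21·0 + 51·1 + 26·1 + 29·3 + 36·2 + 22·2 = 280
Rahul: 12·2 + 21·3 + 51·2 + 26·4 + 29·0 + 36·4 + 22·3 = 503
Rahul has the highest Borda score (503).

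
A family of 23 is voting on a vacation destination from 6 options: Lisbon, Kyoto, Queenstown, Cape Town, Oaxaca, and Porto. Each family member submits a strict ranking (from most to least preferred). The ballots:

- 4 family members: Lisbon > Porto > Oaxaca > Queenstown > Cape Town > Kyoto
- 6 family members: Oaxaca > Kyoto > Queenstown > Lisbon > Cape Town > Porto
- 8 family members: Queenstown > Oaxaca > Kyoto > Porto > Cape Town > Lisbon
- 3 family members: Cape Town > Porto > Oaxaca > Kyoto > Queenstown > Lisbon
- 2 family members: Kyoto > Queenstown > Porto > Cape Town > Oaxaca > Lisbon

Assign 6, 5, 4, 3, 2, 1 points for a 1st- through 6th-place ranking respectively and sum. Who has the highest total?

Oaxaca

Lisbon: 4·6 + 6·3 + 8·1 + 3·1 + 2·1 = 55
Kyoto: 4·1 + 6·5 + 8·4 + 3·3 + 2·6 = 87
Queenstown: 4·3 + 6·4 + 8·6 + 3·2 + 2·5 = 100
Cape Town: 4·2 + 6·2 + 8·2 + 3·6 + 2·3 = 60
Oaxaca: 4·4 + 6·6 + 8·5 + 3·4 + 2·2 = 108
Porto: 4·5 + 6·1 + 8·3 + 3·5 + 2·4 = 73
Oaxaca has the highest Borda score (108).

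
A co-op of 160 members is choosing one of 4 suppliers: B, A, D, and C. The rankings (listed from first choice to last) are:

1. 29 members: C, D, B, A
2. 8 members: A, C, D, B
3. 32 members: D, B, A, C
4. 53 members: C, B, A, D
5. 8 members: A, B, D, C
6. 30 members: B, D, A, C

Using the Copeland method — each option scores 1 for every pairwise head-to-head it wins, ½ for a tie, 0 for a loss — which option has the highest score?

C

B: beats A and D; loses to C → score 2.
A: loses to B, D, and C → score 0.
D: beats A; loses to B and C → score 1.
C: beats B, A, and D → score 3.
C has the best pairwise record.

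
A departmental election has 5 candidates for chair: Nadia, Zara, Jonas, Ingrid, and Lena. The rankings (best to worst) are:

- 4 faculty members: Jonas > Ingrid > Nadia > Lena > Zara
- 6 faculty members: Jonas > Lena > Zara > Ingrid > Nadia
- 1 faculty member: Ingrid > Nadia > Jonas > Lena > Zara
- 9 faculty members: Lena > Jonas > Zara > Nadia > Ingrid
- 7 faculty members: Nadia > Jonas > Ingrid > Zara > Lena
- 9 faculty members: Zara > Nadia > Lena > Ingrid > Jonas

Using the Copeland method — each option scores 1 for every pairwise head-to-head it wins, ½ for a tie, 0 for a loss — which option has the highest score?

Jonas

Nadia: beats Ingrid and Lena; loses to Zara and Jonas → score 2.
Zara: beats Nadia and Ingrid; loses to Jonas and Lena → score 2.
Jonas: beats Nadia, Zara, and Ingrid; ties Lena → score 3.5.
Ingrid: loses to Nadia, Zara, Jonas, and Lena → score 0.
Lena: beats Zara and Ingrid; ties Jonas; loses to Nadia → score 2.5.
Jonas has the best pairwise record.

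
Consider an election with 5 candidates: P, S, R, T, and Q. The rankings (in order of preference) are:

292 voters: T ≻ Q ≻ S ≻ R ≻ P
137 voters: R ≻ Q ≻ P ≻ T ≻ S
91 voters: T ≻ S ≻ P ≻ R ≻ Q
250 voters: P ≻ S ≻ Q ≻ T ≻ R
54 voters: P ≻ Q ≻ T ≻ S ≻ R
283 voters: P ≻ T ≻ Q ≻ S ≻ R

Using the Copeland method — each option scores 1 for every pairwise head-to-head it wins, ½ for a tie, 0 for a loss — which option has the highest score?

P

P: beats S, R, T, and Q → score 4.
S: beats R; loses to P, T, and Q → score 1.
R: loses to P, S, T, and Q → score 0.
T: beats S, R, and Q; loses to P → score 3.
Q: beats S and R; loses to P and T → score 2.
P has the best pairwise record.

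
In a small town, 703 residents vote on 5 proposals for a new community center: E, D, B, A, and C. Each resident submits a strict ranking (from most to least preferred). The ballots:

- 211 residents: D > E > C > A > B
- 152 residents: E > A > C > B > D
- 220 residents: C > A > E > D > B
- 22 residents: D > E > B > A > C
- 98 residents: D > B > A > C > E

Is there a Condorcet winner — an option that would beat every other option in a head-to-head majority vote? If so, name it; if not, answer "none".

E vs D: 372–331 for E.
E vs B: 605–98 for E.
E vs A: 385–318 for E.
E vs C: 385–318 for E.
E beats every other option head-to-head.

E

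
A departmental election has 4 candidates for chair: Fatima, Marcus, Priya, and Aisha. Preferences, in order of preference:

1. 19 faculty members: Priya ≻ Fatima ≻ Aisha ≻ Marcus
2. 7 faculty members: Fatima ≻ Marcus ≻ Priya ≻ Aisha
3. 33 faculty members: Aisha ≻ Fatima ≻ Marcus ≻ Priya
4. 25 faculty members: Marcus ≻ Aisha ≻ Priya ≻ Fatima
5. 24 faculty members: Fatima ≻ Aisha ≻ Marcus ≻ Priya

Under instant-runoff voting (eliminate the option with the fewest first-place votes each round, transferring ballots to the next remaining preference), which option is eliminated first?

Round 1: Fatima 31, Marcus 25, Priya 19, Aisha 33. Eliminate Priya.

Priya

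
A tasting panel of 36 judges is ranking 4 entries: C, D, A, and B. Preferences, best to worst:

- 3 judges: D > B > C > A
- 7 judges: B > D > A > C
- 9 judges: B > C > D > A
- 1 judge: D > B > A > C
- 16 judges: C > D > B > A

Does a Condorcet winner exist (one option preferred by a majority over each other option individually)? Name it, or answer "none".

none

Checking pairwise contests:
B beats C 20–16.
C beats D 25–11.
C beats A 28–8.
D beats B 20–16.
Every option loses at least one head-to-head, so there is no Condorcet winner.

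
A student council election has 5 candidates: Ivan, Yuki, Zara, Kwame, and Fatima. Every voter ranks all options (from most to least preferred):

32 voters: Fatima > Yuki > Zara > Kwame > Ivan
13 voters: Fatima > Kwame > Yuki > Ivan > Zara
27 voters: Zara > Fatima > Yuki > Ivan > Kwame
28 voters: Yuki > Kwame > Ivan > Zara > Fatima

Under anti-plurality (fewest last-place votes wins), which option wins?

Last-place votes: Ivan 32, Yuki 0, Zara 13, Kwame 27, Fatima 28.
Yuki is ranked last by the fewest voters, so Yuki wins.

Yuki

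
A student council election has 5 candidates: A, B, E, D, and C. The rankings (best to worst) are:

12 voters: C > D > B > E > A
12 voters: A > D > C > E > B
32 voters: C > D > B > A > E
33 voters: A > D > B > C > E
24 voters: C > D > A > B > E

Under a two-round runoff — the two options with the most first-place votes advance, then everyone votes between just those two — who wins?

Round 1 first-place votes: A 45, B 0, E 0, D 0, C 68.
C and A advance.
Runoff: C is preferred to A by 68 voters; A by 45.
C wins the runoff.

C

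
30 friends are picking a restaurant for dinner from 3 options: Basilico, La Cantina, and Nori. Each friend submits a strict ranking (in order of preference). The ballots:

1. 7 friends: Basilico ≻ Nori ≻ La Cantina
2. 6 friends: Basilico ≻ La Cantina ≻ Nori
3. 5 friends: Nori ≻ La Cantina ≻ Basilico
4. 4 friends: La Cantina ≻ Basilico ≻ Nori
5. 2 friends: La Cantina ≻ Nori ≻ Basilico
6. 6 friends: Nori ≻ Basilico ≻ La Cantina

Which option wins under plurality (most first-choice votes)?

First-place votes: Basilico 13, La Cantina 6, Nori 11.
Basilico has the most first-place votes.

Basilico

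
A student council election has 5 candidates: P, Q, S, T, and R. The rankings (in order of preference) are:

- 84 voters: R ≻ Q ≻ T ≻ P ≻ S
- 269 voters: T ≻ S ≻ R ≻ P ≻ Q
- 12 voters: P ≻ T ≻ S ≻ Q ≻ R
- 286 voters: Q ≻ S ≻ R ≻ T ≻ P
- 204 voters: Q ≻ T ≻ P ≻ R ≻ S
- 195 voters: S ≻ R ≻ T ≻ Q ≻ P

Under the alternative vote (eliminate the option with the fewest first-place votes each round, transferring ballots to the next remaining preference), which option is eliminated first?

P

Round 1: P 12, Q 490, S 195, T 269, R 84. Eliminate P.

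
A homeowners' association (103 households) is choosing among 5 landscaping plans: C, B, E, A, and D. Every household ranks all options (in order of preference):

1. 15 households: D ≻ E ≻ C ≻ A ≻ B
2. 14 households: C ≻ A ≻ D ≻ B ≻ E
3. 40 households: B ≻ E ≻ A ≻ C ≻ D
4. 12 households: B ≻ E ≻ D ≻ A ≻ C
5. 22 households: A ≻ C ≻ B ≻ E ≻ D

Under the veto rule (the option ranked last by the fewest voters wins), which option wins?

Last-place votes: C 12, B 15, E 14, A 0, D 62.
A is ranked last by the fewest voters, so A wins.

A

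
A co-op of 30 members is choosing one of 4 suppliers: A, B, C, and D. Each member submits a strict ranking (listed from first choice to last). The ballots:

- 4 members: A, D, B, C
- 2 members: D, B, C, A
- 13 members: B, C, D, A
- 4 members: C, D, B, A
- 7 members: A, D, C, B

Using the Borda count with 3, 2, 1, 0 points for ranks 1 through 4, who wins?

B

A: 4·3 + 2·0 + 13·0 + 4·0 + 7·3 = 33
B: 4·1 + 2·2 + 13·3 + 4·1 + 7·0 = 51
C: 4·0 + 2·1 + 13·2 + 4·3 + 7·1 = 47
D: 4·2 + 2·3 + 13·1 + 4·2 + 7·2 = 49
B has the highest Borda score (51).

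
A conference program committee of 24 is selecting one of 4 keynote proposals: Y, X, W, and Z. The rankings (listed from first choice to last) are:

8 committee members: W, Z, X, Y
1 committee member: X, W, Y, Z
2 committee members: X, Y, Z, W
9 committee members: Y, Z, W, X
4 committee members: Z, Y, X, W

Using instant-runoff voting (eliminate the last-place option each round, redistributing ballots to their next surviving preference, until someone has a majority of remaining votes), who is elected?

Y

Round 1: Y 9, X 3, W 8, Z 4. Eliminate X.
Round 2: Y 11, W 9, Z 4. Eliminate Z.
Round 3: Y 15, W 9. Y has a majority.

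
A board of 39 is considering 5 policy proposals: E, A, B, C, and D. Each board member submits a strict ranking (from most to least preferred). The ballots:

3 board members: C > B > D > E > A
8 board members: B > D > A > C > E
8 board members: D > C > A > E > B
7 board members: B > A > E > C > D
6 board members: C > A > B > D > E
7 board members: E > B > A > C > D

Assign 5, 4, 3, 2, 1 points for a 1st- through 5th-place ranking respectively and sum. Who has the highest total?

B

E: 3·2 + 8·1 + 8·2 + 7·3 + 6·1 + 7·5 = 92
A: 3·1 + 8·3 + 8·3 + 7·4 + 6·4 + 7·3 = 124
B: 3·4 + 8·5 + 8·1 + 7·5 + 6·3 + 7·4 = 141
C: 3·5 + 8·2 + 8·4 + 7·2 + 6·5 + 7·2 = 121
D: 3·3 + 8·4 + 8·5 + 7·1 + 6·2 + 7·1 = 107
B has the highest Borda score (141).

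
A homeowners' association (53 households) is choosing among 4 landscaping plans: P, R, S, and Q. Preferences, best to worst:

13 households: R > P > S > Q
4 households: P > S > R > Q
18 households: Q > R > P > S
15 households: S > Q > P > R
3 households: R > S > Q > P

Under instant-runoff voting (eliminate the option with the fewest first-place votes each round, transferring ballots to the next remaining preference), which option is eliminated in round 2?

R

Round 1: P 4, R 16, S 15, Q 18. Eliminate P.
Round 2: R 16, S 19, Q 18. Eliminate R.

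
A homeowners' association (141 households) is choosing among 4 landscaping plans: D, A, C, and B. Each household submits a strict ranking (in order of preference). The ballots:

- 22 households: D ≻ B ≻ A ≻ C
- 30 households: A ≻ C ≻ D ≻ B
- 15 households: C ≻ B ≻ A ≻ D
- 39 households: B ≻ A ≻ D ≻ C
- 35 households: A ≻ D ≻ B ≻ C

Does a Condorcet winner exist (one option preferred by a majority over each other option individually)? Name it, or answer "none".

none

Checking pairwise contests:
A beats D 119–22.
B beats A 76–65.
D beats C 96–45.
D beats B 87–54.
Every option loses at least one head-to-head, so there is no Condorcet winner.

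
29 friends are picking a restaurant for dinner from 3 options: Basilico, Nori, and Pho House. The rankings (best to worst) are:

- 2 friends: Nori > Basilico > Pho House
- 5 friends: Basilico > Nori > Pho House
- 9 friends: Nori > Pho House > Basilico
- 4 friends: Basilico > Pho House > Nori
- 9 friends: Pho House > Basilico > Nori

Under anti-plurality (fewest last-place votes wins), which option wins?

Pho House

Last-place votes: Basilico 9, Nori 13, Pho House 7.
Pho House is ranked last by the fewest voters, so Pho House wins.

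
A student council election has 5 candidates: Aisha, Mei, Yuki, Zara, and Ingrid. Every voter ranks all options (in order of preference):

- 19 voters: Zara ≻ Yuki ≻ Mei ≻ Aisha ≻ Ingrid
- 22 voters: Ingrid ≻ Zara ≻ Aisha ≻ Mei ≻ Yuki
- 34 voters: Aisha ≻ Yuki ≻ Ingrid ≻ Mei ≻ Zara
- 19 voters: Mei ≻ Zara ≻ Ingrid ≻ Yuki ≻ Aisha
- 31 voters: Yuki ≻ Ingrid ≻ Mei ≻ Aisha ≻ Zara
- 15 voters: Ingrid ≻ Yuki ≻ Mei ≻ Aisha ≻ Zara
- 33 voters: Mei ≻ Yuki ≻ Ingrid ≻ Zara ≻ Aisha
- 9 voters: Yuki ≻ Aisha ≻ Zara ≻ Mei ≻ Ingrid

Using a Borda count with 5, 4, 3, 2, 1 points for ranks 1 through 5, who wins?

Yuki

Aisha: 19·2 + 22·3 + 34·5 + 19·1 + 31·2 + 15·2 + 33·1 + 9·4 = 454
Mei: 19·3 + 22·2 + 34·2 + 19·5 + 31·3 + 15·3 + 33·5 + 9·2 = 585
Yuki: 19·4 + 22·1 + 34·4 + 19·2 + 31·5 + 15·4 + 33·4 + 9·5 = 664
Zara: 19·5 + 22·4 + 34·1 + 19·4 + 31·1 + 15·1 + 33·2 + 9·3 = 432
Ingrid: 19·1 + 22·5 + 34·3 + 19·3 + 31·4 + 15·5 + 33·3 + 9·1 = 595
Yuki has the highest Borda score (664).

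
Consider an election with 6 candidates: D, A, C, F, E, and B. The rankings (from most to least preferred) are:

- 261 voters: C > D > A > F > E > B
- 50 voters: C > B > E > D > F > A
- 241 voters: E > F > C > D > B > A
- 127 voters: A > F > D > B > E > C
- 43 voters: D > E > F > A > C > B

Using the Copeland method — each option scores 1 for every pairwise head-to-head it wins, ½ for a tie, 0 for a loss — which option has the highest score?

D: beats A, E, and B; loses to C and F → score 3.
A: beats F, E, and B; loses to D and C → score 3.
C: beats D, A, and B; loses to F and E → score 3.
F: beats D, C, E, and B; loses to A → score 4.
E: beats C and B; loses to D, A, and F → score 2.
B: loses to D, A, C, F, and E → score 0.
F has the best pairwise record.

F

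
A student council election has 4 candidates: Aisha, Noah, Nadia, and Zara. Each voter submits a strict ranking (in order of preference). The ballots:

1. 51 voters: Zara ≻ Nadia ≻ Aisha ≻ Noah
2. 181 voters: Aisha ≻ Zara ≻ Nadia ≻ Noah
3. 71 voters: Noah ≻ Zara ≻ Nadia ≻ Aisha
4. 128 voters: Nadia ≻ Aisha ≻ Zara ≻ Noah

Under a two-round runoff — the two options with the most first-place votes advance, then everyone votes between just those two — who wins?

Nadia

Round 1 first-place votes: Aisha 181, Noah 71, Nadia 128, Zara 51.
Aisha and Nadia advance.
Runoff: Aisha is preferred to Nadia by 181 voters; Nadia by 250.
Nadia wins the runoff.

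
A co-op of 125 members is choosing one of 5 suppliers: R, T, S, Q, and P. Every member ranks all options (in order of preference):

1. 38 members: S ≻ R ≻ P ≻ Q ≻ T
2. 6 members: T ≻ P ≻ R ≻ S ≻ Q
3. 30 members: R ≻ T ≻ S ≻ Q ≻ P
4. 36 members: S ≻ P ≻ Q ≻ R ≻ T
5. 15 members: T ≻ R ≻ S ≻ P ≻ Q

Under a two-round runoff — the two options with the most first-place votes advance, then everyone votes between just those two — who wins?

S

Round 1 first-place votes: R 30, T 21, S 74, Q 0, P 0.
S and R advance.
Runoff: S is preferred to R by 74 voters; R by 51.
S wins the runoff.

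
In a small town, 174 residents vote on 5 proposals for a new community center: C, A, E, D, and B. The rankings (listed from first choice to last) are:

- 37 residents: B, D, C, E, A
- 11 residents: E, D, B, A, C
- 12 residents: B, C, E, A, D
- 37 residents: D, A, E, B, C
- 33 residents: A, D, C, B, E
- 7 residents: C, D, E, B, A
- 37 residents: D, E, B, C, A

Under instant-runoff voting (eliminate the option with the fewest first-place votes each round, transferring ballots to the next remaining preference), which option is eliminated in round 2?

Round 1: C 7, A 33, E 11, D 74, B 49. Eliminate C.
Round 2: A 33, E 11, D 81, B 49. Eliminate E.

E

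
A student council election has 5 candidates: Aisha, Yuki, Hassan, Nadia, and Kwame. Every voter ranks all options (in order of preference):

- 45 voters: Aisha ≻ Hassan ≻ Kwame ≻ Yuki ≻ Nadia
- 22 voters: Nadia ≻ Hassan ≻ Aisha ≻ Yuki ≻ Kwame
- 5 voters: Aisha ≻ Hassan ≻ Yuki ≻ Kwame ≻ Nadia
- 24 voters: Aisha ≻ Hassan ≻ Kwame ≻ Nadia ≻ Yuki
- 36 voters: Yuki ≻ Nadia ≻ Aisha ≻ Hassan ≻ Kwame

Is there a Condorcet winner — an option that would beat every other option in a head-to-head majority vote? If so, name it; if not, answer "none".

Aisha vs Yuki: 96–36 for Aisha.
Aisha vs Hassan: 110–22 for Aisha.
Aisha vs Nadia: 74–58 for Aisha.
Aisha vs Kwame: 132–0 for Aisha.
Aisha beats every other option head-to-head.

Aisha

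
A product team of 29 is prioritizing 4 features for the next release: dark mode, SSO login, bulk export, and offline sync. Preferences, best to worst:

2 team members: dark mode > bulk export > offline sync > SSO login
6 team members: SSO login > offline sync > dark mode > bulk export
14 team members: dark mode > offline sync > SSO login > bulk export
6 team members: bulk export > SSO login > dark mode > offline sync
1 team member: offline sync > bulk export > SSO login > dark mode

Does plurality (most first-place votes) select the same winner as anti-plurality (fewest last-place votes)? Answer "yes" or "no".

Plurality — first-place votes: dark mode 16, SSO login 6, bulk export 6, offline sync 1. Winner: dark mode.
Anti-plurality — last-place votes: dark mode 1, SSO login 2, bulk export 20, offline sync 6. Winner: dark mode.
The two methods agree.

yes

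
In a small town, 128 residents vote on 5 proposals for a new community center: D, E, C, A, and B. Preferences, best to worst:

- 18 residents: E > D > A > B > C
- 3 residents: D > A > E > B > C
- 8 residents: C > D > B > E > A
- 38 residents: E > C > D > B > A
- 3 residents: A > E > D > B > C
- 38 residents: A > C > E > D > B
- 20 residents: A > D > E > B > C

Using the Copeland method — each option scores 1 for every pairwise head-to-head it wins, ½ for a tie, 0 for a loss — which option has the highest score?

E

D: beats A and B; loses to E and C → score 2.
E: beats D, C, and B; ties A → score 3.5.
C: beats D and B; loses to E and A → score 2.
A: beats C and B; ties E; loses to D → score 2.5.
B: loses to D, E, C, and A → score 0.
E has the best pairwise record.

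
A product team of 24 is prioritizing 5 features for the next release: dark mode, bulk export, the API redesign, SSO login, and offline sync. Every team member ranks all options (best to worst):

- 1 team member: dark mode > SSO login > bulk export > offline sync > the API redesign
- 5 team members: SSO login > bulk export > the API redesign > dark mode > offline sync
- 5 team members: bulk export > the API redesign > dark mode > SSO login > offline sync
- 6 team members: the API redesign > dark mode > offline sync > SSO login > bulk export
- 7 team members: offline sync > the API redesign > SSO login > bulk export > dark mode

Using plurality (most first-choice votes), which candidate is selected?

First-place votes: dark mode 1, bulk export 5, the API redesign 6, SSO login 5, offline sync 7.
offline sync has the most first-place votes.

offline sync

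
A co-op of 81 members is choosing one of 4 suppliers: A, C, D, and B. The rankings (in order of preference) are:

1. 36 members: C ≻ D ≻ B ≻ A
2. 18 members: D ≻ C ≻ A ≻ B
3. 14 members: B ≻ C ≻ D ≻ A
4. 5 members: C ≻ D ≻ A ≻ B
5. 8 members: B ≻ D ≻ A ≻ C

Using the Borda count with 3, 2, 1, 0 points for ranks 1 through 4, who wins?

A: 36·0 + 18·1 + 14·0 + 5·1 + 8·1 = 31
C: 36·3 + 18·2 + 14·2 + 5·3 + 8·0 = 187
D: 36·2 + 18·3 + 14·1 + 5·2 + 8·2 = 166
B: 36·1 + 18·0 + 14·3 + 5·0 + 8·3 = 102
C has the highest Borda score (187).

C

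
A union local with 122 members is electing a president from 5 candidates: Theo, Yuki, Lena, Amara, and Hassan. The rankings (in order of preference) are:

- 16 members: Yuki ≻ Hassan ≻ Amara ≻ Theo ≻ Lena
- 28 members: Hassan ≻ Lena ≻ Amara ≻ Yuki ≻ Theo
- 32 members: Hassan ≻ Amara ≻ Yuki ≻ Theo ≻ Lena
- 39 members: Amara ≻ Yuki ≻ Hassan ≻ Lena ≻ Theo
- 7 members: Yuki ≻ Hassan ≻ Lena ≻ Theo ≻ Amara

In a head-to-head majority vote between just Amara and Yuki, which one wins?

Voters preferring Amara to Yuki: 99; preferring Yuki to Amara: 23.
Amara wins the head-to-head.

Amara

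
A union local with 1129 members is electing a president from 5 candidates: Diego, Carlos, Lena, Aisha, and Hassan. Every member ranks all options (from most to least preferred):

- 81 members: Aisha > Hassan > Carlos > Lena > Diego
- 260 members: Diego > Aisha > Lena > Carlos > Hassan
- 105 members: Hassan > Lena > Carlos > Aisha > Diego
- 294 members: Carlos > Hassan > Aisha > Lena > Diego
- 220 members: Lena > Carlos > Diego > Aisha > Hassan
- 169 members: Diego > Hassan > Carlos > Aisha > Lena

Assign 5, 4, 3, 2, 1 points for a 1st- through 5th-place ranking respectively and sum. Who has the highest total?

Carlos

Diego: 81·1 + 260·5 + 105·1 + 294·1 + 220·3 + 169·5 = 3285
Carlos: 81·3 + 260·2 + 105·3 + 294·5 + 220·4 + 169·3 = 3935
Lena: 81·2 + 260·3 + 105·4 + 294·2 + 220·5 + 169·1 = 3219
Aisha: 81·5 + 260·4 + 105·2 + 294·3 + 220·2 + 169·2 = 3315
Hassan: 81·4 + 260·1 + 105·5 + 294·4 + 220·1 + 169·4 = 3181
Carlos has the highest Borda score (3935).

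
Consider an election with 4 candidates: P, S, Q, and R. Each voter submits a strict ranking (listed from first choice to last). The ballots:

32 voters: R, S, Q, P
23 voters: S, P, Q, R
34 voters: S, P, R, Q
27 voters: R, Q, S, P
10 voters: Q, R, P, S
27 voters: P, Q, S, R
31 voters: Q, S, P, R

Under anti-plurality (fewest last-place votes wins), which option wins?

Last-place votes: P 59, S 10, Q 34, R 81.
S is ranked last by the fewest voters, so S wins.

S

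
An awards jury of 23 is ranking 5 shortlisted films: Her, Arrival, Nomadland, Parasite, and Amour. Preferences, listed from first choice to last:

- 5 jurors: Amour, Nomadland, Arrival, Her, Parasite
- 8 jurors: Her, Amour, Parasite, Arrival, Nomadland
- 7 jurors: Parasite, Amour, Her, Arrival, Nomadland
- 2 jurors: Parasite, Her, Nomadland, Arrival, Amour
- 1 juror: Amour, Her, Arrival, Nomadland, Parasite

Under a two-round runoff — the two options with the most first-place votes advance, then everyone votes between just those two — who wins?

Her

Round 1 first-place votes: Her 8, Arrival 0, Nomadland 0, Parasite 9, Amour 6.
Parasite and Her advance.
Runoff: Parasite is preferred to Her by 9 voters; Her by 14.
Her wins the runoff.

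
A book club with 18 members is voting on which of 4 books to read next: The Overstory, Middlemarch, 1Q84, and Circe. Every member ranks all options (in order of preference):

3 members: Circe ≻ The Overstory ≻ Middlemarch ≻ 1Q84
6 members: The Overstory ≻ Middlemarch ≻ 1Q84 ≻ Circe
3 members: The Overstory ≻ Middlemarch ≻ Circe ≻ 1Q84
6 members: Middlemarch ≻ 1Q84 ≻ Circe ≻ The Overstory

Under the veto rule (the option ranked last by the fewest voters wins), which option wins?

Last-place votes: The Overstory 6, Middlemarch 0, 1Q84 6, Circe 6.
Middlemarch is ranked last by the fewest voters, so Middlemarch wins.

Middlemarch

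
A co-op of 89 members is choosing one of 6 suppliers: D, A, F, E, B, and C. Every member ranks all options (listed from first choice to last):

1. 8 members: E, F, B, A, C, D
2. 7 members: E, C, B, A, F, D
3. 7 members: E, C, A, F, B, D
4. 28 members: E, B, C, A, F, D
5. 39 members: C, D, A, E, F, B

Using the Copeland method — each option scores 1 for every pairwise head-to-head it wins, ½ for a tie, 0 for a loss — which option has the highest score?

E

D: loses to A, F, E, B, and C → score 0.
A: beats D, F, and B; loses to E and C → score 3.
F: beats D and B; loses to A, E, and C → score 2.
E: beats D, A, F, B, and C → score 5.
B: beats D; loses to A, F, E, and C → score 1.
C: beats D, A, F, and B; loses to E → score 4.
E has the best pairwise record.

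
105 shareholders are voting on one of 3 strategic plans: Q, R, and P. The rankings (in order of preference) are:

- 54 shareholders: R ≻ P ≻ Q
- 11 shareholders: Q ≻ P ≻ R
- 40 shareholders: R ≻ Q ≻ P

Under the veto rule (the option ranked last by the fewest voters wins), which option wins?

Last-place votes: Q 54, R 11, P 40.
R is ranked last by the fewest voters, so R wins.

R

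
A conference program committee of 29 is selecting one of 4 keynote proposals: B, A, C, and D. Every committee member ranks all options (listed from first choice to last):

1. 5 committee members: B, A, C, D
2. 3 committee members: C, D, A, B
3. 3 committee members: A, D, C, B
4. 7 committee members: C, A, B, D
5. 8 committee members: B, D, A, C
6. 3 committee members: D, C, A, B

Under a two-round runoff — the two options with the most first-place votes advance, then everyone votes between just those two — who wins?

Round 1 first-place votes: B 13, A 3, C 10, D 3.
B and C advance.
Runoff: B is preferred to C by 13 voters; C by 16.
C wins the runoff.

C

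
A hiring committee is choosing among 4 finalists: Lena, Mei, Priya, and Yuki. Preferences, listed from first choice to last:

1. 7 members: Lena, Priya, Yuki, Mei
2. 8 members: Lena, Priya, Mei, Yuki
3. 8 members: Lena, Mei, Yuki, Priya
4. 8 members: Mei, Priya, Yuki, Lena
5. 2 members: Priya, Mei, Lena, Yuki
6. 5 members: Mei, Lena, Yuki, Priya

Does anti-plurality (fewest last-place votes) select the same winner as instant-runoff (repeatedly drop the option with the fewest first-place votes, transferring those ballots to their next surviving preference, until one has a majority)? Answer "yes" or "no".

no

Anti-plurality — last-place votes: Lena 8, Mei 7, Priya 13, Yuki 10. Winner: Mei.
Instant-runoff — R1 Lena 23, Mei 13, Priya 2, Yuki 0 (Lena winner). Winner: Lena.
The two methods disagree.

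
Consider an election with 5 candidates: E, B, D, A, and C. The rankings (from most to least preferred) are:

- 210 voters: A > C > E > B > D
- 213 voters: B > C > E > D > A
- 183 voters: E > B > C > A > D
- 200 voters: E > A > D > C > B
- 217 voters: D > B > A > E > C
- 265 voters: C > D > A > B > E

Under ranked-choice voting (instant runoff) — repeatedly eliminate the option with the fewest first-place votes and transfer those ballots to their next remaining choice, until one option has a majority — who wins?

C

Round 1: E 383, B 213, D 217, A 210, C 265. Eliminate A.
Round 2: E 383, B 213, D 217, C 475. Eliminate B.
Round 3: E 383, D 217, C 688. C has a majority.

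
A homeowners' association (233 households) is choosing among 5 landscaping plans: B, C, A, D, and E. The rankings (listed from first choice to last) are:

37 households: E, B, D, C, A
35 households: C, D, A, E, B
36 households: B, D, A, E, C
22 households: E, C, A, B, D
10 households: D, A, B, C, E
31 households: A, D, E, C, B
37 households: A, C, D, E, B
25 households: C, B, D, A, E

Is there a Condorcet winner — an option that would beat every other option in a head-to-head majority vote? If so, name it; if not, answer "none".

Checking pairwise contests:
C beats B 150–83.
E beats C 126–107.
C beats A 119–114.
B beats D 120–113.
A beats E 174–59.
Every option loses at least one head-to-head, so there is no Condorcet winner.

none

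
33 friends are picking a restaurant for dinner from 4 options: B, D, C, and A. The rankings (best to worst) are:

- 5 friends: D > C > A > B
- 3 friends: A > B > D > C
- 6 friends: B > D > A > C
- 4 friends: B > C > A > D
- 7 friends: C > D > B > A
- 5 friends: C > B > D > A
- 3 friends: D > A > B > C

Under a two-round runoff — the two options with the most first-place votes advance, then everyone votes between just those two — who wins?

Round 1 first-place votes: B 10, D 8, C 12, A 3.
C and B advance.
Runoff: C is preferred to B by 17 voters; B by 16.
C wins the runoff.

C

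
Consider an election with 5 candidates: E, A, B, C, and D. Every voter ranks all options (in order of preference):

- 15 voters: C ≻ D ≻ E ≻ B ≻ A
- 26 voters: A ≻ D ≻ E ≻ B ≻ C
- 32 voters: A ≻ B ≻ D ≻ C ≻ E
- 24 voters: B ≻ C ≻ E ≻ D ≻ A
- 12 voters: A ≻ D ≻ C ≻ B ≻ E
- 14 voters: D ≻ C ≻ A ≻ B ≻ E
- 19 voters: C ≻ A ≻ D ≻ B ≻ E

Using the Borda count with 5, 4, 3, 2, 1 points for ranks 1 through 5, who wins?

E: 15·3 + 26·3 + 32·1 + 24·3 + 12·1 + 14·1 + 19·1 = 272
A: 15·1 + 26·5 + 32·5 + 24·1 + 12·5 + 14·3 + 19·4 = 507
B: 15·2 + 26·2 + 32·4 + 24·5 + 12·2 + 14·2 + 19·2 = 420
C: 15·5 + 26·1 + 32·2 + 24·4 + 12·3 + 14·4 + 19·5 = 448
D: 15·4 + 26·4 + 32·3 + 24·2 + 12·4 + 14·5 + 19·3 = 483
A has the highest Borda score (507).

A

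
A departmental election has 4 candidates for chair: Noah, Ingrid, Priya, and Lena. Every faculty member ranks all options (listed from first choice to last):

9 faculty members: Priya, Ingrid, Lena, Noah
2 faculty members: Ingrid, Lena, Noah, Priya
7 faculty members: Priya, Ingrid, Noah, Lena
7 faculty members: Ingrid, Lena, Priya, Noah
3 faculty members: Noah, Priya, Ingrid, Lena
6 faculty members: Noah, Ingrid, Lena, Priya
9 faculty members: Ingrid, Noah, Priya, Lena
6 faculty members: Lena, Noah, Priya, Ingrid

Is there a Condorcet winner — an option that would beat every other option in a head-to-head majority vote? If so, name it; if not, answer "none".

Checking pairwise contests:
Ingrid beats Noah 34–15.
Priya beats Ingrid 25–24.
Noah beats Priya 26–23.
Noah beats Lena 25–24.
Every option loses at least one head-to-head, so there is no Condorcet winner.

none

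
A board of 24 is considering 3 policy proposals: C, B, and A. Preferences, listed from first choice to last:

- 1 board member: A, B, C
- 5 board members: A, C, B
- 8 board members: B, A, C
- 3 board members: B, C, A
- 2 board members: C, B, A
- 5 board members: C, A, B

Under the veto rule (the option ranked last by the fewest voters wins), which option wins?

A

Last-place votes: C 9, B 10, A 5.
A is ranked last by the fewest voters, so A wins.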